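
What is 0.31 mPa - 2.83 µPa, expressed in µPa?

307.17 µPa

In µPa:
  0.31 mPa = 0.31e3 µPa = 310
  2.83 µPa → 2.83
Difference: 310 - 2.83 = 307.17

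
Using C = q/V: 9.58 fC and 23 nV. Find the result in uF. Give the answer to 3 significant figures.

(9.58 × 10^-15) / (23 × 10^-9) = 0.41652 × 10^-6 F

0.417 uF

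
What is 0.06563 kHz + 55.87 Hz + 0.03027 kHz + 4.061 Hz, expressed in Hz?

155.831 Hz

In Hz:
  0.06563 kHz = 0.06563e3 Hz = 65.63
  55.87 Hz → 55.87
  0.03027 kHz = 0.03027e3 Hz = 30.27
  4.061 Hz → 4.061
Sum: 65.63 + 55.87 + 30.27 + 4.061 = 155.831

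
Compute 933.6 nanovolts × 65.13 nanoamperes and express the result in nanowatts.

0.000060805368 nanowatts

933.6e-9 × 65.13e-9 = 60805.368e-18 W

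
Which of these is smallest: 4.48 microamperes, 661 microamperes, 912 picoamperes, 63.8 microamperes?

912 picoamperes

4.48 microamperes = 0.00000448 amperes
661 microamperes = 0.000661 amperes
912 picoamperes = 0.000000000912 amperes
63.8 microamperes = 0.0000638 amperes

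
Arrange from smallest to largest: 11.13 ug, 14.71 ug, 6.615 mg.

11.13 ug < 14.71 ug < 6.615 mg

11.13 ug = 0.00001113 g
14.71 ug = 0.00001471 g
6.615 mg = 0.006615 g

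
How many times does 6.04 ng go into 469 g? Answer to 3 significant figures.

(469) / (6.04 × 10⁻⁹) = 77.65 × 10⁹

77600000000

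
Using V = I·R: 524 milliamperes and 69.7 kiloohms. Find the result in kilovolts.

524 × 10⁻³ × 69.7 × 10³ = 36522.8 V

36.5228 kilovolts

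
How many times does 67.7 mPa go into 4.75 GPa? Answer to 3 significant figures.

(4.75 × 10^9) / (67.7 × 10^-3) = 0.07016 × 10^12

70200000000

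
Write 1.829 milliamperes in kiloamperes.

0.000001829 kiloamperes

milli = 10⁻³, kilo = 10³; factor is 10⁻⁶.
1.829 × 10⁻⁶ = 0.000001829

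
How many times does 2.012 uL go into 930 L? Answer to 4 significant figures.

(930) / (2.012 × 10^-6) = 462.23 × 10^6

462200000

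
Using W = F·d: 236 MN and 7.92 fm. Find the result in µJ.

236 × 10^6 × 7.92 × 10^-15 = 1869.12 × 10^-9 J

1.86912 µJ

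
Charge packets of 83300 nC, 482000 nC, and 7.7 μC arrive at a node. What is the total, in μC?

573 μC

In μC:
  83300 nC = 83300 × 10⁻³ μC = 83.3
  482000 nC = 482000 × 10⁻³ μC = 482
  7.7 μC → 7.7
Sum: 83.3 + 482 + 7.7 = 573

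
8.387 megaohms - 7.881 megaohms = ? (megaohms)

In megaohms:
  8.387 megaohms → 8.387
  7.881 megaohms → 7.881
Difference: 8.387 - 7.881 = 0.506

0.506 megaohms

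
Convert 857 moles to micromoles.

(no prefix) = 10^0, micro = 10^-6; factor is 10^6.
857 × 10^6 = 857000000

857000000 micromoles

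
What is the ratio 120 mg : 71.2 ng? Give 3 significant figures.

1690000

(120 × 10^-3) / (71.2 × 10^-9) = 1.685 × 10^6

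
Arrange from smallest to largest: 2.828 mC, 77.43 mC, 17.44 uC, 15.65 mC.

2.828 mC = 0.002828 C
77.43 mC = 0.07743 C
17.44 uC = 0.00001744 C
15.65 mC = 0.01565 C

17.44 uC < 2.828 mC < 15.65 mC < 77.43 mC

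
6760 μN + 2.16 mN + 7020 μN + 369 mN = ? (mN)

In mN:
  6760 μN = 6760e-3 mN = 6.76
  2.16 mN → 2.16
  7020 μN = 7020e-3 mN = 7.02
  369 mN → 369
Sum: 6.76 + 2.16 + 7.02 + 369 = 384.94

384.94 mN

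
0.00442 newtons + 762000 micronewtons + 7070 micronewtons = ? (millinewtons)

773.49 millinewtons

In millinewtons:
  0.00442 newtons = 0.00442e3 millinewtons = 4.42
  762000 micronewtons = 762000e-3 millinewtons = 762
  7070 micronewtons = 7070e-3 millinewtons = 7.07
Sum: 4.42 + 762 + 7.07 = 773.49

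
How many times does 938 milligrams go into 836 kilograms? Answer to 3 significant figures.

(836 × 10^3) / (938 × 10^-3) = 0.8913 × 10^6

891000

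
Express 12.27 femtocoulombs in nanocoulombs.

femto = 10^-15, nano = 10^-9; factor is 10^-6.
12.27 × 10^-6 = 0.00001227

0.00001227 nanocoulombs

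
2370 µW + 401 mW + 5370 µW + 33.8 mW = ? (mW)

442.54 mW

In mW:
  2370 µW = 2370 × 10⁻³ mW = 2.37
  401 mW → 401
  5370 µW = 5370 × 10⁻³ mW = 5.37
  33.8 mW → 33.8
Sum: 2.37 + 401 + 5.37 + 33.8 = 442.54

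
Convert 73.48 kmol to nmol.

73480000000000 nmol

kilo = 10^3, nano = 10^-9; factor is 10^12.
73.48 × 10^12 = 73480000000000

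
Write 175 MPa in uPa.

mega = 10^6, micro = 10^-6; factor is 10^12.
175 × 10^12 = 175000000000000

175000000000000 uPa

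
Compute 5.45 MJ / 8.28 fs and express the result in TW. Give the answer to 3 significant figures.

(5.45 × 10^6) / (8.28 × 10^-15) = 0.65821 × 10^21 W

658000000 TW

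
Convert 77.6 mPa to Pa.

milli = 10^-3, (no prefix) = 10^0; factor is 10^-3.
77.6 × 10^-3 = 0.0776

0.0776 Pa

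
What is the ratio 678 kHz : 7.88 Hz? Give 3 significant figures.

86000

(678 × 10³) / (7.88) = 86.04 × 10³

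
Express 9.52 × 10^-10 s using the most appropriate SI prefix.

= 952 × 10^-12 s; 10^-12 is pico.

952 ps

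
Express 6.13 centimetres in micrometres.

61300 micrometres

centi = 1e-2, micro = 1e-6; factor is 1e4.
6.13 × 1e4 = 61300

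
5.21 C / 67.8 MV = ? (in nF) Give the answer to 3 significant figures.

76.8 nF

(5.21) / (67.8 × 10^6) = 0.076844 × 10^-6 F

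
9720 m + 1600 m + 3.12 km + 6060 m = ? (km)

In km:
  9720 m = 9720 × 10^-3 km = 9.72
  1600 m = 1600 × 10^-3 km = 1.6
  3.12 km → 3.12
  6060 m = 6060 × 10^-3 km = 6.06
Sum: 9.72 + 1.6 + 3.12 + 6.06 = 20.5

20.5 km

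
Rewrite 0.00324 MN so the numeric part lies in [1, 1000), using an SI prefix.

3.24 kN

= 3.24e3 N; 1e3 is kilo.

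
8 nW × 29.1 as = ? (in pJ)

8 × 10^-9 × 29.1 × 10^-18 = 232.8 × 10^-27 J

0.0000000000002328 pJ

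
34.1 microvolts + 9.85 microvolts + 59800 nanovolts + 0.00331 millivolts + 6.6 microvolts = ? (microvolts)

113.66 microvolts

In microvolts:
  34.1 microvolts → 34.1
  9.85 microvolts → 9.85
  59800 nanovolts = 59800 × 10⁻³ microvolts = 59.8
  0.00331 millivolts = 0.00331 × 10³ microvolts = 3.31
  6.6 microvolts → 6.6
Sum: 34.1 + 9.85 + 59.8 + 3.31 + 6.6 = 113.66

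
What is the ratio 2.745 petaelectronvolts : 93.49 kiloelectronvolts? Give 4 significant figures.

29360000000

(2.745 × 10^15) / (93.49 × 10^3) = 0.029361 × 10^12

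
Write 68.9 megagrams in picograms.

mega = 1e6, pico = 1e-12; factor is 1e18.
68.9 × 1e18 = 68900000000000000000

68900000000000000000 picograms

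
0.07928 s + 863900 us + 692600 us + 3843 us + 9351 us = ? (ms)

In ms:
  0.07928 s = 0.07928e3 ms = 79.28
  863900 us = 863900e-3 ms = 863.9
  692600 us = 692600e-3 ms = 692.6
  3843 us = 3843e-3 ms = 3.843
  9351 us = 9351e-3 ms = 9.351
Sum: 79.28 + 863.9 + 692.6 + 3.843 + 9.351 = 1648.974

1648.974 ms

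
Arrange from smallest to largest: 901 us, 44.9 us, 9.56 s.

901 us = 0.000901 s
44.9 us = 0.0000449 s
9.56 s = 9.56 s

44.9 us < 901 us < 9.56 s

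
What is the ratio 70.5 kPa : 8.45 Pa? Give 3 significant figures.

8340

(70.5 × 10^3) / (8.45) = 8.343 × 10^3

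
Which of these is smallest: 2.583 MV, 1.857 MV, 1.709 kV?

2.583 MV = 2583000 V
1.857 MV = 1857000 V
1.709 kV = 1709 V

1.709 kV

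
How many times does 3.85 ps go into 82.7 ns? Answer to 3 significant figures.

(82.7 × 10⁻⁹) / (3.85 × 10⁻¹²) = 21.48 × 10³

21500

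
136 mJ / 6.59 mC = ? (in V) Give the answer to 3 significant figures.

20.6 V

(136 × 10⁻³) / (6.59 × 10⁻³) = 20.637 V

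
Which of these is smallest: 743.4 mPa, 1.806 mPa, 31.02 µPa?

31.02 µPa

743.4 mPa = 0.7434 Pa
1.806 mPa = 0.001806 Pa
31.02 µPa = 0.00003102 Pa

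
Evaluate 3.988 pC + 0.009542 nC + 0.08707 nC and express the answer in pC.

100.6 pC

In pC:
  3.988 pC → 3.988
  0.009542 nC = 0.009542 × 10^3 pC = 9.542
  0.08707 nC = 0.08707 × 10^3 pC = 87.07
Sum: 3.988 + 9.542 + 87.07 = 100.6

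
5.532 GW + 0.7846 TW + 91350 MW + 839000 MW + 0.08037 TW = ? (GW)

1800.852 GW

In GW:
  5.532 GW → 5.532
  0.7846 TW = 0.7846 × 10^3 GW = 784.6
  91350 MW = 91350 × 10^-3 GW = 91.35
  839000 MW = 839000 × 10^-3 GW = 839
  0.08037 TW = 0.08037 × 10^3 GW = 80.37
Sum: 5.532 + 784.6 + 91.35 + 839 + 80.37 = 1800.852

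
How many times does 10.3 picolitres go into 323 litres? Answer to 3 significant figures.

31400000000000

(323) / (10.3e-12) = 31.36e12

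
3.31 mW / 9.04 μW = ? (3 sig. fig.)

366

(3.31 × 10⁻³) / (9.04 × 10⁻⁶) = 0.3662 × 10³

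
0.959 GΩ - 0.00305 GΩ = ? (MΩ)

955.95 MΩ

In MΩ:
  0.959 GΩ = 0.959e3 MΩ = 959
  0.00305 GΩ = 0.00305e3 MΩ = 3.05
Difference: 959 - 3.05 = 955.95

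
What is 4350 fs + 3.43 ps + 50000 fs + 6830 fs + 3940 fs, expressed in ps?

In ps:
  4350 fs = 4350 × 10^-3 ps = 4.35
  3.43 ps → 3.43
  50000 fs = 50000 × 10^-3 ps = 50
  6830 fs = 6830 × 10^-3 ps = 6.83
  3940 fs = 3940 × 10^-3 ps = 3.94
Sum: 4.35 + 3.43 + 50 + 6.83 + 3.94 = 68.55

68.55 ps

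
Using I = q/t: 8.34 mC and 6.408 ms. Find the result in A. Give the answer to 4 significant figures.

(8.34 × 10⁻³) / (6.408 × 10⁻³) = 1.3015 A

1.301 A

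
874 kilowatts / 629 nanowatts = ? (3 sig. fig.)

(874e3) / (629e-9) = 1.39e12

1390000000000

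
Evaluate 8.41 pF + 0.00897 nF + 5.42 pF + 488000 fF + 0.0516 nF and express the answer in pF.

In pF:
  8.41 pF → 8.41
  0.00897 nF = 0.00897e3 pF = 8.97
  5.42 pF → 5.42
  488000 fF = 488000e-3 pF = 488
  0.0516 nF = 0.0516e3 pF = 51.6
Sum: 8.41 + 8.97 + 5.42 + 488 + 51.6 = 562.4

562.4 pF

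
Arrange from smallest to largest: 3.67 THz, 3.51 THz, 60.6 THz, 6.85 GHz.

3.67 THz = 3670000000000 Hz
3.51 THz = 3510000000000 Hz
60.6 THz = 60600000000000 Hz
6.85 GHz = 6850000000 Hz

6.85 GHz < 3.51 THz < 3.67 THz < 60.6 THz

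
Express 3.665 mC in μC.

3665 μC

milli = 1e-3, micro = 1e-6; factor is 1e3.
3.665 × 1e3 = 3665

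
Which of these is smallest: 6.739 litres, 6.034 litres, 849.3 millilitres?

6.739 litres = 6.739 litres
6.034 litres = 6.034 litres
849.3 millilitres = 0.8493 litres

849.3 millilitres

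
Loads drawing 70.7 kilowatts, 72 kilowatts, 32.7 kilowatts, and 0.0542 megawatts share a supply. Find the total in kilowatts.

229.6 kilowatts

In kilowatts:
  70.7 kilowatts → 70.7
  72 kilowatts → 72
  32.7 kilowatts → 32.7
  0.0542 megawatts = 0.0542 × 10^3 kilowatts = 54.2
Sum: 70.7 + 72 + 32.7 + 54.2 = 229.6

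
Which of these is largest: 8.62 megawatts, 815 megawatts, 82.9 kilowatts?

8.62 megawatts = 8620000 watts
815 megawatts = 815000000 watts
82.9 kilowatts = 82900 watts

815 megawatts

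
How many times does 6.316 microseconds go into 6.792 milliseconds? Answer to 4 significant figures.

(6.792 × 10⁻³) / (6.316 × 10⁻⁶) = 1.0754 × 10³

1075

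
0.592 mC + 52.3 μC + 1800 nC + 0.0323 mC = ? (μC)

In μC:
  0.592 mC = 0.592e3 μC = 592
  52.3 μC → 52.3
  1800 nC = 1800e-3 μC = 1.8
  0.0323 mC = 0.0323e3 μC = 32.3
Sum: 592 + 52.3 + 1.8 + 32.3 = 678.4

678.4 μC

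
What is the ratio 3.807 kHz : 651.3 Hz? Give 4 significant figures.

(3.807e3) / (651.3) = 0.0058452e3

5.845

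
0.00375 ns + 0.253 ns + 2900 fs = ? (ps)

259.65 ps

In ps:
  0.00375 ns = 0.00375 × 10³ ps = 3.75
  0.253 ns = 0.253 × 10³ ps = 253
  2900 fs = 2900 × 10⁻³ ps = 2.9
Sum: 3.75 + 253 + 2.9 = 259.65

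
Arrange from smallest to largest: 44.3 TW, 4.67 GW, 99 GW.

4.67 GW < 99 GW < 44.3 TW

44.3 TW = 44300000000000 W
4.67 GW = 4670000000 W
99 GW = 99000000000 W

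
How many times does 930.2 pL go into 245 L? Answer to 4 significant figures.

263400000000

(245) / (930.2 × 10^-12) = 0.26338 × 10^12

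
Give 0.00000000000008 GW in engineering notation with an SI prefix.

= 80 × 10⁻⁶ W; 10⁻⁶ is micro.

80 uW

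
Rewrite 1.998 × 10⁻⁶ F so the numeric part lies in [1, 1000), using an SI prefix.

1.998 μF

= 1.998 × 10⁻⁶ F; 10⁻⁶ is micro.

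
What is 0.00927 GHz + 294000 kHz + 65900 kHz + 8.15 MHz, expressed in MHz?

In MHz:
  0.00927 GHz = 0.00927 × 10³ MHz = 9.27
  294000 kHz = 294000 × 10⁻³ MHz = 294
  65900 kHz = 65900 × 10⁻³ MHz = 65.9
  8.15 MHz → 8.15
Sum: 9.27 + 294 + 65.9 + 8.15 = 377.32

377.32 MHz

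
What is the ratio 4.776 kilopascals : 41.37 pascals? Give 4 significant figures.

115.4

(4.776 × 10^3) / (41.37) = 0.11545 × 10^3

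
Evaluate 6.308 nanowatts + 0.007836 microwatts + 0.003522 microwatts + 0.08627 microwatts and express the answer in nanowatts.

In nanowatts:
  6.308 nanowatts → 6.308
  0.007836 microwatts = 0.007836 × 10^3 nanowatts = 7.836
  0.003522 microwatts = 0.003522 × 10^3 nanowatts = 3.522
  0.08627 microwatts = 0.08627 × 10^3 nanowatts = 86.27
Sum: 6.308 + 7.836 + 3.522 + 86.27 = 103.936

103.936 nanowatts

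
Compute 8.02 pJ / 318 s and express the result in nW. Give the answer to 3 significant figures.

0.0000252 nW

(8.02 × 10^-12) / (318) = 0.02522 × 10^-12 W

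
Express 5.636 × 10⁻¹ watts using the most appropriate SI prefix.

563.6 milliwatts

= 563.6 × 10⁻³ watts; 10⁻³ is milli.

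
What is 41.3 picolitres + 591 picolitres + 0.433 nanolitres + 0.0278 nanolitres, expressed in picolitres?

In picolitres:
  41.3 picolitres → 41.3
  591 picolitres → 591
  0.433 nanolitres = 0.433e3 picolitres = 433
  0.0278 nanolitres = 0.0278e3 picolitres = 27.8
Sum: 41.3 + 591 + 433 + 27.8 = 1093.1

1093.1 picolitres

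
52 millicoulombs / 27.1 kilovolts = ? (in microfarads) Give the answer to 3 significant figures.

1.92 microfarads

(52 × 10^-3) / (27.1 × 10^3) = 1.9188 × 10^-6 F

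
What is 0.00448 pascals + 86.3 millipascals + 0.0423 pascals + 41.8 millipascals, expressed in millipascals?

174.88 millipascals

In millipascals:
  0.00448 pascals = 0.00448e3 millipascals = 4.48
  86.3 millipascals → 86.3
  0.0423 pascals = 0.0423e3 millipascals = 42.3
  41.8 millipascals → 41.8
Sum: 4.48 + 86.3 + 42.3 + 41.8 = 174.88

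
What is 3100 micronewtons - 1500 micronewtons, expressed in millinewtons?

1.6 millinewtons

In millinewtons:
  3100 micronewtons = 3100 × 10⁻³ millinewtons = 3.1
  1500 micronewtons = 1500 × 10⁻³ millinewtons = 1.5
Difference: 3.1 - 1.5 = 1.6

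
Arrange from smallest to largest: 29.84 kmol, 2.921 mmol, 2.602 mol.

29.84 kmol = 29840 mol
2.921 mmol = 0.002921 mol
2.602 mol = 2.602 mol

2.921 mmol < 2.602 mol < 29.84 kmol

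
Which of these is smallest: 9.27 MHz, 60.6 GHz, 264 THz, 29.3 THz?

9.27 MHz = 9270000 Hz
60.6 GHz = 60600000000 Hz
264 THz = 264000000000000 Hz
29.3 THz = 29300000000000 Hz

9.27 MHz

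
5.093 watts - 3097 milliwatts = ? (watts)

In watts:
  5.093 watts → 5.093
  3097 milliwatts = 3097 × 10^-3 watts = 3.097
Difference: 5.093 - 3.097 = 1.996

1.996 watts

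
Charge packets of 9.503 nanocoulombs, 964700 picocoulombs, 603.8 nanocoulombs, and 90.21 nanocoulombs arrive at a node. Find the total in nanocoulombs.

In nanocoulombs:
  9.503 nanocoulombs → 9.503
  964700 picocoulombs = 964700 × 10⁻³ nanocoulombs = 964.7
  603.8 nanocoulombs → 603.8
  90.21 nanocoulombs → 90.21
Sum: 9.503 + 964.7 + 603.8 + 90.21 = 1668.213

1668.213 nanocoulombs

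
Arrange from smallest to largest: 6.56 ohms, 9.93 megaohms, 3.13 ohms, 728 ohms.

3.13 ohms < 6.56 ohms < 728 ohms < 9.93 megaohms

6.56 ohms = 6.56 ohms
9.93 megaohms = 9930000 ohms
3.13 ohms = 3.13 ohms
728 ohms = 728 ohms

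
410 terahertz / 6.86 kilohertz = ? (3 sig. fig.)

59800000000

(410 × 10¹²) / (6.86 × 10³) = 59.77 × 10⁹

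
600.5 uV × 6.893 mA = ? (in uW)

4.1392465 uW

600.5 × 10⁻⁶ × 6.893 × 10⁻³ = 4139.2465 × 10⁻⁹ W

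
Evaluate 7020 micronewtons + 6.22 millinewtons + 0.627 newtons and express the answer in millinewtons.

In millinewtons:
  7020 micronewtons = 7020 × 10⁻³ millinewtons = 7.02
  6.22 millinewtons → 6.22
  0.627 newtons = 0.627 × 10³ millinewtons = 627
Sum: 7.02 + 6.22 + 627 = 640.24

640.24 millinewtons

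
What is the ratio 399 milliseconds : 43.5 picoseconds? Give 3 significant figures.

(399e-3) / (43.5e-12) = 9.172e9

9170000000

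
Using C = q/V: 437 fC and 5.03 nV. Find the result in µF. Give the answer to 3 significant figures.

86.9 µF

(437e-15) / (5.03e-9) = 86.879e-6 F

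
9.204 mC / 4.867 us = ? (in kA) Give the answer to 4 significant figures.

1.891 kA

(9.204e-3) / (4.867e-6) = 1.8911e3 A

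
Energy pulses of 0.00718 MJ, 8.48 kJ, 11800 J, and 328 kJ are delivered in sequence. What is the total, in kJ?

In kJ:
  0.00718 MJ = 0.00718 × 10^3 kJ = 7.18
  8.48 kJ → 8.48
  11800 J = 11800 × 10^-3 kJ = 11.8
  328 kJ → 328
Sum: 7.18 + 8.48 + 11.8 + 328 = 355.46

355.46 kJ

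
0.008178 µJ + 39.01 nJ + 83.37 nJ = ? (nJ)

In nJ:
  0.008178 µJ = 0.008178e3 nJ = 8.178
  39.01 nJ → 39.01
  83.37 nJ → 83.37
Sum: 8.178 + 39.01 + 83.37 = 130.558

130.558 nJ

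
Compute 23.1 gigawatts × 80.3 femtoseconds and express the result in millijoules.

23.1e9 × 80.3e-15 = 1854.93e-6 J

1.85493 millijoules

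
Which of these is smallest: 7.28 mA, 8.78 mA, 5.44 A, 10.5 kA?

7.28 mA = 0.00728 A
8.78 mA = 0.00878 A
5.44 A = 5.44 A
10.5 kA = 10500 A

7.28 mA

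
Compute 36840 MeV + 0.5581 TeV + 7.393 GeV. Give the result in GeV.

In GeV:
  36840 MeV = 36840 × 10⁻³ GeV = 36.84
  0.5581 TeV = 0.5581 × 10³ GeV = 558.1
  7.393 GeV → 7.393
Sum: 36.84 + 558.1 + 7.393 = 602.333

602.333 GeV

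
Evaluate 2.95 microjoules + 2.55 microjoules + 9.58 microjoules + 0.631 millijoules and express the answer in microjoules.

646.08 microjoules

In microjoules:
  2.95 microjoules → 2.95
  2.55 microjoules → 2.55
  9.58 microjoules → 9.58
  0.631 millijoules = 0.631 × 10^3 microjoules = 631
Sum: 2.95 + 2.55 + 9.58 + 631 = 646.08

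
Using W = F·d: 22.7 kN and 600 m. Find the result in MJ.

22.7 × 10^3 × 600 = 13620 × 10^3 J

13.62 MJ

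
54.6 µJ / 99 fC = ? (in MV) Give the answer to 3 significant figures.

552 MV

(54.6 × 10⁻⁶) / (99 × 10⁻¹⁵) = 0.55152 × 10⁹ V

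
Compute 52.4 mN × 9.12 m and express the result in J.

0.477888 J

52.4 × 10^-3 × 9.12 = 477.888 × 10^-3 J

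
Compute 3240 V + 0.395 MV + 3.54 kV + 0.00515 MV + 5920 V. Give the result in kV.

In kV:
  3240 V = 3240e-3 kV = 3.24
  0.395 MV = 0.395e3 kV = 395
  3.54 kV → 3.54
  0.00515 MV = 0.00515e3 kV = 5.15
  5920 V = 5920e-3 kV = 5.92
Sum: 3.24 + 395 + 3.54 + 5.15 + 5.92 = 412.85

412.85 kV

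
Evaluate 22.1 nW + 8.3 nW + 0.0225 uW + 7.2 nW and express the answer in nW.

60.1 nW

In nW:
  22.1 nW → 22.1
  8.3 nW → 8.3
  0.0225 uW = 0.0225e3 nW = 22.5
  7.2 nW → 7.2
Sum: 22.1 + 8.3 + 22.5 + 7.2 = 60.1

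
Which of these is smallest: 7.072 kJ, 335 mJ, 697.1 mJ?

7.072 kJ = 7072 J
335 mJ = 0.335 J
697.1 mJ = 0.6971 J

335 mJ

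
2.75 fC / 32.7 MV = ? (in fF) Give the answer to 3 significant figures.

0.0000000841 fF

(2.75e-15) / (32.7e6) = 0.084098e-21 F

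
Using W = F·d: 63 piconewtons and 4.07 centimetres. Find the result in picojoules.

2.5641 picojoules

63 × 10⁻¹² × 4.07 × 10⁻² = 256.41 × 10⁻¹⁴ J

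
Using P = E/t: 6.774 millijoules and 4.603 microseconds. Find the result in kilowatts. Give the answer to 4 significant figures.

(6.774 × 10⁻³) / (4.603 × 10⁻⁶) = 1.47165 × 10³ W

1.472 kilowatts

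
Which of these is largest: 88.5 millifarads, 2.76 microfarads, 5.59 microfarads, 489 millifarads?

88.5 millifarads = 0.0885 farads
2.76 microfarads = 0.00000276 farads
5.59 microfarads = 0.00000559 farads
489 millifarads = 0.489 farads

489 millifarads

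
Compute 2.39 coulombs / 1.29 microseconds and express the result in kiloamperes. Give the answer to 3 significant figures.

1850 kiloamperes

(2.39) / (1.29 × 10⁻⁶) = 1.8527 × 10⁶ A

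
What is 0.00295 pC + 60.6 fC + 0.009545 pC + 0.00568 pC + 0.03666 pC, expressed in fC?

In fC:
  0.00295 pC = 0.00295 × 10³ fC = 2.95
  60.6 fC → 60.6
  0.009545 pC = 0.009545 × 10³ fC = 9.545
  0.00568 pC = 0.00568 × 10³ fC = 5.68
  0.03666 pC = 0.03666 × 10³ fC = 36.66
Sum: 2.95 + 60.6 + 9.545 + 5.68 + 36.66 = 115.435

115.435 fC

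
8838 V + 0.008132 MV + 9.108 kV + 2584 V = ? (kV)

28.662 kV

In kV:
  8838 V = 8838e-3 kV = 8.838
  0.008132 MV = 0.008132e3 kV = 8.132
  9.108 kV → 9.108
  2584 V = 2584e-3 kV = 2.584
Sum: 8.838 + 8.132 + 9.108 + 2.584 = 28.662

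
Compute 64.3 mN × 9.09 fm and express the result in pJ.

64.3 × 10⁻³ × 9.09 × 10⁻¹⁵ = 584.487 × 10⁻¹⁸ J

0.000584487 pJ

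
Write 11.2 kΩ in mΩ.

kilo = 10³, milli = 10⁻³; factor is 10⁶.
11.2 × 10⁶ = 11200000

11200000 mΩ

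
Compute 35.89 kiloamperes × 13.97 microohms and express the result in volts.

0.5013833 volts

35.89e3 × 13.97e-6 = 501.3833e-3 V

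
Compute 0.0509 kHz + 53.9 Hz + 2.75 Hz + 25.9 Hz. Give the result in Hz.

In Hz:
  0.0509 kHz = 0.0509e3 Hz = 50.9
  53.9 Hz → 53.9
  2.75 Hz → 2.75
  25.9 Hz → 25.9
Sum: 50.9 + 53.9 + 2.75 + 25.9 = 133.45

133.45 Hz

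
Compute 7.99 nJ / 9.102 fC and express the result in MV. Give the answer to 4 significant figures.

(7.99e-9) / (9.102e-15) = 0.877829e6 V

0.8778 MV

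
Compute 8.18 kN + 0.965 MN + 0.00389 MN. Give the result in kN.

In kN:
  8.18 kN → 8.18
  0.965 MN = 0.965 × 10^3 kN = 965
  0.00389 MN = 0.00389 × 10^3 kN = 3.89
Sum: 8.18 + 965 + 3.89 = 977.07

977.07 kN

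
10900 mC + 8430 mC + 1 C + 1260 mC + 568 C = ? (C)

589.59 C

In C:
  10900 mC = 10900 × 10^-3 C = 10.9
  8430 mC = 8430 × 10^-3 C = 8.43
  1 C → 1
  1260 mC = 1260 × 10^-3 C = 1.26
  568 C → 568
Sum: 10.9 + 8.43 + 1 + 1.26 + 568 = 589.59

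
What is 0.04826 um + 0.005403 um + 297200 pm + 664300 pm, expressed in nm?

1015.163 nm

In nm:
  0.04826 um = 0.04826 × 10³ nm = 48.26
  0.005403 um = 0.005403 × 10³ nm = 5.403
  297200 pm = 297200 × 10⁻³ nm = 297.2
  664300 pm = 664300 × 10⁻³ nm = 664.3
Sum: 48.26 + 5.403 + 297.2 + 664.3 = 1015.163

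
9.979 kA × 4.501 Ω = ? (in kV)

9.979 × 10^3 × 4.501 = 44.915479 × 10^3 V

44.915479 kV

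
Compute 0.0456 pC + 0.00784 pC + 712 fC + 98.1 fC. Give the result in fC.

In fC:
  0.0456 pC = 0.0456 × 10³ fC = 45.6
  0.00784 pC = 0.00784 × 10³ fC = 7.84
  712 fC → 712
  98.1 fC → 98.1
Sum: 45.6 + 7.84 + 712 + 98.1 = 863.54

863.54 fC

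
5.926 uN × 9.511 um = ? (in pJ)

5.926 × 10⁻⁶ × 9.511 × 10⁻⁶ = 56.362186 × 10⁻¹² J

56.362186 pJ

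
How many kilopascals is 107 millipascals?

0.000107 kilopascals

milli = 10^-3, kilo = 10^3; factor is 10^-6.
107 × 10^-6 = 0.000107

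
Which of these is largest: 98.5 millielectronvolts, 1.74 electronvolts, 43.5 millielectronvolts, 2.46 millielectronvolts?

98.5 millielectronvolts = 0.0985 electronvolts
1.74 electronvolts = 1.74 electronvolts
43.5 millielectronvolts = 0.0435 electronvolts
2.46 millielectronvolts = 0.00246 electronvolts

1.74 electronvolts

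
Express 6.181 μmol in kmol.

0.000000006181 kmol

micro = 10^-6, kilo = 10^3; factor is 10^-9.
6.181 × 10^-9 = 0.000000006181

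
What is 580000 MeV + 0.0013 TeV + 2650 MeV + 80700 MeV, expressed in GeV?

In GeV:
  580000 MeV = 580000 × 10⁻³ GeV = 580
  0.0013 TeV = 0.0013 × 10³ GeV = 1.3
  2650 MeV = 2650 × 10⁻³ GeV = 2.65
  80700 MeV = 80700 × 10⁻³ GeV = 80.7
Sum: 580 + 1.3 + 2.65 + 80.7 = 664.65

664.65 GeV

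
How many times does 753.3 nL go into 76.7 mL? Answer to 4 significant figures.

(76.7 × 10⁻³) / (753.3 × 10⁻⁹) = 0.10182 × 10⁶

101800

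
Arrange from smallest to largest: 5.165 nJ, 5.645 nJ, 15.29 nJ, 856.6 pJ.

5.165 nJ = 0.000000005165 J
5.645 nJ = 0.000000005645 J
15.29 nJ = 0.00000001529 J
856.6 pJ = 0.0000000008566 J

856.6 pJ < 5.165 nJ < 5.645 nJ < 15.29 nJ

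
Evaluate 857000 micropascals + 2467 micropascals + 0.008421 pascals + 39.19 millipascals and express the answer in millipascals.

907.078 millipascals

In millipascals:
  857000 micropascals = 857000e-3 millipascals = 857
  2467 micropascals = 2467e-3 millipascals = 2.467
  0.008421 pascals = 0.008421e3 millipascals = 8.421
  39.19 millipascals → 39.19
Sum: 857 + 2.467 + 8.421 + 39.19 = 907.078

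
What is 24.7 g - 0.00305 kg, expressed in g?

In g:
  24.7 g → 24.7
  0.00305 kg = 0.00305 × 10³ g = 3.05
Difference: 24.7 - 3.05 = 21.65

21.65 g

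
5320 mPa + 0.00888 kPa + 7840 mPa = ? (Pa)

22.04 Pa

In Pa:
  5320 mPa = 5320 × 10^-3 Pa = 5.32
  0.00888 kPa = 0.00888 × 10^3 Pa = 8.88
  7840 mPa = 7840 × 10^-3 Pa = 7.84
Sum: 5.32 + 8.88 + 7.84 = 22.04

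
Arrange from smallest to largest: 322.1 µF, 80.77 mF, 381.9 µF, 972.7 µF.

322.1 µF = 0.0003221 F
80.77 mF = 0.08077 F
381.9 µF = 0.0003819 F
972.7 µF = 0.0009727 F

322.1 µF < 381.9 µF < 972.7 µF < 80.77 mF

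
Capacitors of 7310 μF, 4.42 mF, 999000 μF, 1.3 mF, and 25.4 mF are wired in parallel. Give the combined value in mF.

In mF:
  7310 μF = 7310 × 10^-3 mF = 7.31
  4.42 mF → 4.42
  999000 μF = 999000 × 10^-3 mF = 999
  1.3 mF → 1.3
  25.4 mF → 25.4
Sum: 7.31 + 4.42 + 999 + 1.3 + 25.4 = 1037.43

1037.43 mF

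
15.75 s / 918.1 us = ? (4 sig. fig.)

17150

(15.75) / (918.1 × 10^-6) = 0.017155 × 10^6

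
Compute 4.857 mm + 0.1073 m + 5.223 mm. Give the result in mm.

In mm:
  4.857 mm → 4.857
  0.1073 m = 0.1073 × 10³ mm = 107.3
  5.223 mm → 5.223
Sum: 4.857 + 107.3 + 5.223 = 117.38

117.38 mm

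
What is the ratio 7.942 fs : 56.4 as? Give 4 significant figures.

(7.942 × 10^-15) / (56.4 × 10^-18) = 0.14082 × 10^3

140.8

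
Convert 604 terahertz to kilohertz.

604000000000 kilohertz

tera = 10¹², kilo = 10³; factor is 10⁹.
604 × 10⁹ = 604000000000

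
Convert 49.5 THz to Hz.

49500000000000 Hz

tera = 10¹², (no prefix) = 10⁰; factor is 10¹².
49.5 × 10¹² = 49500000000000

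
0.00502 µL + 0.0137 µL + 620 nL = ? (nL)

638.72 nL

In nL:
  0.00502 µL = 0.00502 × 10³ nL = 5.02
  0.0137 µL = 0.0137 × 10³ nL = 13.7
  620 nL → 620
Sum: 5.02 + 13.7 + 620 = 638.72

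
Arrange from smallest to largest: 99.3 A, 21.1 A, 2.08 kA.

21.1 A < 99.3 A < 2.08 kA

99.3 A = 99.3 A
21.1 A = 21.1 A
2.08 kA = 2080 A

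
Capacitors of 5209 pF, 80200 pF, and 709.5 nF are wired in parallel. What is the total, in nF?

In nF:
  5209 pF = 5209 × 10^-3 nF = 5.209
  80200 pF = 80200 × 10^-3 nF = 80.2
  709.5 nF → 709.5
Sum: 5.209 + 80.2 + 709.5 = 794.909

794.909 nF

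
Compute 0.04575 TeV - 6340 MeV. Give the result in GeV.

39.41 GeV

In GeV:
  0.04575 TeV = 0.04575 × 10^3 GeV = 45.75
  6340 MeV = 6340 × 10^-3 GeV = 6.34
Difference: 45.75 - 6.34 = 39.41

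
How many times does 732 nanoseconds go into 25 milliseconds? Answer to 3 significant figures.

(25e-3) / (732e-9) = 0.03415e6

34200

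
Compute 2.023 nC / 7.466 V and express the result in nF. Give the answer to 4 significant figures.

0.2710 nF

(2.023e-9) / (7.466) = 0.270962e-9 F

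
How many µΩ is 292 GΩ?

giga = 10⁹, micro = 10⁻⁶; factor is 10¹⁵.
292 × 10¹⁵ = 292000000000000000

292000000000000000 µΩ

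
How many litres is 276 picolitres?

0.000000000276 litres

pico = 10⁻¹², (no prefix) = 10⁰; factor is 10⁻¹².
276 × 10⁻¹² = 0.000000000276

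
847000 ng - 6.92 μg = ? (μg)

In μg:
  847000 ng = 847000e-3 μg = 847
  6.92 μg → 6.92
Difference: 847 - 6.92 = 840.08

840.08 μg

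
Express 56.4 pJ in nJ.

pico = 10⁻¹², nano = 10⁻⁹; factor is 10⁻³.
56.4 × 10⁻³ = 0.0564

0.0564 nJ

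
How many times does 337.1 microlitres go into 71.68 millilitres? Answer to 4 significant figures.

212.6

(71.68e-3) / (337.1e-6) = 0.21264e3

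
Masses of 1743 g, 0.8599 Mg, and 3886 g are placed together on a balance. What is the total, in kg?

In kg:
  1743 g = 1743e-3 kg = 1.743
  0.8599 Mg = 0.8599e3 kg = 859.9
  3886 g = 3886e-3 kg = 3.886
Sum: 1.743 + 859.9 + 3.886 = 865.529

865.529 kg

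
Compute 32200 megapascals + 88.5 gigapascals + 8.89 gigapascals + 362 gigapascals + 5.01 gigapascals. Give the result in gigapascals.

496.6 gigapascals

In gigapascals:
  32200 megapascals = 32200 × 10⁻³ gigapascals = 32.2
  88.5 gigapascals → 88.5
  8.89 gigapascals → 8.89
  362 gigapascals → 362
  5.01 gigapascals → 5.01
Sum: 32.2 + 88.5 + 8.89 + 362 + 5.01 = 496.6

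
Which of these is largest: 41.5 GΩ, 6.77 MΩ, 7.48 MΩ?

41.5 GΩ

41.5 GΩ = 41500000000 Ω
6.77 MΩ = 6770000 Ω
7.48 MΩ = 7480000 Ω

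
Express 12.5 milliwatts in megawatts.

milli = 1e-3, mega = 1e6; factor is 1e-9.
12.5 × 1e-9 = 0.0000000125

0.0000000125 megawatts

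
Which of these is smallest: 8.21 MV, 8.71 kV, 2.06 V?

2.06 V

8.21 MV = 8210000 V
8.71 kV = 8710 V
2.06 V = 2.06 V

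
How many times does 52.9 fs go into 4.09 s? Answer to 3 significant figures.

77300000000000

(4.09) / (52.9 × 10⁻¹⁵) = 0.07732 × 10¹⁵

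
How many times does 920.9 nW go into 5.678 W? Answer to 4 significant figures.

6166000

(5.678) / (920.9 × 10^-9) = 0.0061657 × 10^9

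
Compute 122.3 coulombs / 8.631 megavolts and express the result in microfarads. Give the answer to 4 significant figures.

(122.3) / (8.631 × 10⁶) = 14.1699 × 10⁻⁶ F

14.17 microfarads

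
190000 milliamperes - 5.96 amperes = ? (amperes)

184.04 amperes

In amperes:
  190000 milliamperes = 190000 × 10^-3 amperes = 190
  5.96 amperes → 5.96
Difference: 190 - 5.96 = 184.04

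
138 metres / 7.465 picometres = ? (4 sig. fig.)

18490000000000

(138) / (7.465 × 10^-12) = 18.486 × 10^12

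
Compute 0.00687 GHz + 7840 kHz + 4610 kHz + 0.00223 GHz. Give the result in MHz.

21.55 MHz

In MHz:
  0.00687 GHz = 0.00687 × 10^3 MHz = 6.87
  7840 kHz = 7840 × 10^-3 MHz = 7.84
  4610 kHz = 4610 × 10^-3 MHz = 4.61
  0.00223 GHz = 0.00223 × 10^3 MHz = 2.23
Sum: 6.87 + 7.84 + 4.61 + 2.23 = 21.55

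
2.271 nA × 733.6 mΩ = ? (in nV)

1.6660056 nV

2.271e-9 × 733.6e-3 = 1666.0056e-12 V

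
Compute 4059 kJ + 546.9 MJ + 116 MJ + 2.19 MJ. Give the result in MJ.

In MJ:
  4059 kJ = 4059 × 10^-3 MJ = 4.059
  546.9 MJ → 546.9
  116 MJ → 116
  2.19 MJ → 2.19
Sum: 4.059 + 546.9 + 116 + 2.19 = 669.149

669.149 MJ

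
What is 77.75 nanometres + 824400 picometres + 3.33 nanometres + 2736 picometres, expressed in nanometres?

908.216 nanometres

In nanometres:
  77.75 nanometres → 77.75
  824400 picometres = 824400 × 10^-3 nanometres = 824.4
  3.33 nanometres → 3.33
  2736 picometres = 2736 × 10^-3 nanometres = 2.736
Sum: 77.75 + 824.4 + 3.33 + 2.736 = 908.216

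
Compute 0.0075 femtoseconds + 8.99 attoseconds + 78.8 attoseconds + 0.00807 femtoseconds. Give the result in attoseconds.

In attoseconds:
  0.0075 femtoseconds = 0.0075 × 10³ attoseconds = 7.5
  8.99 attoseconds → 8.99
  78.8 attoseconds → 78.8
  0.00807 femtoseconds = 0.00807 × 10³ attoseconds = 8.07
Sum: 7.5 + 8.99 + 78.8 + 8.07 = 103.36

103.36 attoseconds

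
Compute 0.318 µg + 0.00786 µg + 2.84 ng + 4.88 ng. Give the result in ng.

333.58 ng

In ng:
  0.318 µg = 0.318 × 10^3 ng = 318
  0.00786 µg = 0.00786 × 10^3 ng = 7.86
  2.84 ng → 2.84
  4.88 ng → 4.88
Sum: 318 + 7.86 + 2.84 + 4.88 = 333.58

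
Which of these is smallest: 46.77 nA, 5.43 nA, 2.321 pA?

46.77 nA = 0.00000004677 A
5.43 nA = 0.00000000543 A
2.321 pA = 0.000000000002321 A

2.321 pA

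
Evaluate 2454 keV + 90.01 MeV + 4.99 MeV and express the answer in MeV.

97.454 MeV

In MeV:
  2454 keV = 2454 × 10^-3 MeV = 2.454
  90.01 MeV → 90.01
  4.99 MeV → 4.99
Sum: 2.454 + 90.01 + 4.99 = 97.454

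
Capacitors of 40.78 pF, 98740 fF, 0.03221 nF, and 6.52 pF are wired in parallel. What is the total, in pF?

In pF:
  40.78 pF → 40.78
  98740 fF = 98740e-3 pF = 98.74
  0.03221 nF = 0.03221e3 pF = 32.21
  6.52 pF → 6.52
Sum: 40.78 + 98.74 + 32.21 + 6.52 = 178.25

178.25 pF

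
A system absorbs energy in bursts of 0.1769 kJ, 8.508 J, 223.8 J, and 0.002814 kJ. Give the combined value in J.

412.022 J

In J:
  0.1769 kJ = 0.1769e3 J = 176.9
  8.508 J → 8.508
  223.8 J → 223.8
  0.002814 kJ = 0.002814e3 J = 2.814
Sum: 176.9 + 8.508 + 223.8 + 2.814 = 412.022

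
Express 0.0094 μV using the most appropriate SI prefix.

= 9.4 × 10^-9 V; 10^-9 is nano.

9.4 nV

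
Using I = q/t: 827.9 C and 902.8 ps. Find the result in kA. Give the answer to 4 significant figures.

917000000 kA

(827.9) / (902.8 × 10^-12) = 0.917036 × 10^12 A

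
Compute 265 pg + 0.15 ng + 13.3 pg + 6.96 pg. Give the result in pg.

435.26 pg

In pg:
  265 pg → 265
  0.15 ng = 0.15 × 10³ pg = 150
  13.3 pg → 13.3
  6.96 pg → 6.96
Sum: 265 + 150 + 13.3 + 6.96 = 435.26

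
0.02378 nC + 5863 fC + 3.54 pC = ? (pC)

33.183 pC

In pC:
  0.02378 nC = 0.02378 × 10^3 pC = 23.78
  5863 fC = 5863 × 10^-3 pC = 5.863
  3.54 pC → 3.54
Sum: 23.78 + 5.863 + 3.54 = 33.183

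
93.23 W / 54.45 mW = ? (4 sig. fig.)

1712

(93.23) / (54.45e-3) = 1.7122e3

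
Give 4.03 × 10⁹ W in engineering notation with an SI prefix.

= 4.03 × 10⁹ W; 10⁹ is giga.

4.03 GW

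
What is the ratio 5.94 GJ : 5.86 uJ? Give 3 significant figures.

1010000000000000

(5.94 × 10^9) / (5.86 × 10^-6) = 1.014 × 10^15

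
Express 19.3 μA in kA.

micro = 10⁻⁶, kilo = 10³; factor is 10⁻⁹.
19.3 × 10⁻⁹ = 0.0000000193

0.0000000193 kA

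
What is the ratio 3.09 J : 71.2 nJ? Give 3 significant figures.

(3.09) / (71.2 × 10⁻⁹) = 0.0434 × 10⁹

43400000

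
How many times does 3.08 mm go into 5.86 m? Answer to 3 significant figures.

(5.86) / (3.08 × 10⁻³) = 1.903 × 10³

1900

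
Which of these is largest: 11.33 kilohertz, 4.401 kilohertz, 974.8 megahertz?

974.8 megahertz

11.33 kilohertz = 11330 hertz
4.401 kilohertz = 4401 hertz
974.8 megahertz = 974800000 hertz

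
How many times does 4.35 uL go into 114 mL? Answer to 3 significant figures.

26200

(114 × 10^-3) / (4.35 × 10^-6) = 26.21 × 10^3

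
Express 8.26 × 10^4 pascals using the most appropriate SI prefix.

= 82.6 × 10^3 pascals; 10^3 is kilo.

82.6 kilopascals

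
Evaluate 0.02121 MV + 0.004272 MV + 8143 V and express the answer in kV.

In kV:
  0.02121 MV = 0.02121 × 10^3 kV = 21.21
  0.004272 MV = 0.004272 × 10^3 kV = 4.272
  8143 V = 8143 × 10^-3 kV = 8.143
Sum: 21.21 + 4.272 + 8.143 = 33.625

33.625 kV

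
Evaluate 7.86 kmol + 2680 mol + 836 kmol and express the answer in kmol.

846.54 kmol

In kmol:
  7.86 kmol → 7.86
  2680 mol = 2680 × 10⁻³ kmol = 2.68
  836 kmol → 836
Sum: 7.86 + 2.68 + 836 = 846.54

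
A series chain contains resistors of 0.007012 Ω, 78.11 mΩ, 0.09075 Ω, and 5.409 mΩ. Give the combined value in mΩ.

181.281 mΩ

In mΩ:
  0.007012 Ω = 0.007012 × 10³ mΩ = 7.012
  78.11 mΩ → 78.11
  0.09075 Ω = 0.09075 × 10³ mΩ = 90.75
  5.409 mΩ → 5.409
Sum: 7.012 + 78.11 + 90.75 + 5.409 = 181.281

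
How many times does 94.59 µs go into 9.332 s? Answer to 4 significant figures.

(9.332) / (94.59e-6) = 0.098657e6

98660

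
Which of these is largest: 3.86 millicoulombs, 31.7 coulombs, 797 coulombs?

797 coulombs

3.86 millicoulombs = 0.00386 coulombs
31.7 coulombs = 31.7 coulombs
797 coulombs = 797 coulombs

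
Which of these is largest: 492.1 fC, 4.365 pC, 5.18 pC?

492.1 fC = 0.0000000000004921 C
4.365 pC = 0.000000000004365 C
5.18 pC = 0.00000000000518 C

5.18 pC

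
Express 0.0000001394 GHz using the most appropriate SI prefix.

= 139.4 Hz; mantissa already in [1, 1000).

139.4 Hz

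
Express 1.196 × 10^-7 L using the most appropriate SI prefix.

= 119.6 × 10^-9 L; 10^-9 is nano.

119.6 nL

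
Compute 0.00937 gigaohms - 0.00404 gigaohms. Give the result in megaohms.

5.33 megaohms

In megaohms:
  0.00937 gigaohms = 0.00937 × 10^3 megaohms = 9.37
  0.00404 gigaohms = 0.00404 × 10^3 megaohms = 4.04
Difference: 9.37 - 4.04 = 5.33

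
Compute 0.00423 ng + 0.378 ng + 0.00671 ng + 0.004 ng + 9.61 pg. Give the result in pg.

402.55 pg

In pg:
  0.00423 ng = 0.00423e3 pg = 4.23
  0.378 ng = 0.378e3 pg = 378
  0.00671 ng = 0.00671e3 pg = 6.71
  0.004 ng = 0.004e3 pg = 4
  9.61 pg → 9.61
Sum: 4.23 + 378 + 6.71 + 4 + 9.61 = 402.55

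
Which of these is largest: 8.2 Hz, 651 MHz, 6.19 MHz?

8.2 Hz = 8.2 Hz
651 MHz = 651000000 Hz
6.19 MHz = 6190000 Hz

651 MHz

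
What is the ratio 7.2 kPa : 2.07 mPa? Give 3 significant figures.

(7.2e3) / (2.07e-3) = 3.478e6

3480000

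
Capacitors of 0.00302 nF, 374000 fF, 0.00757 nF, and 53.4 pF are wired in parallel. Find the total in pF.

In pF:
  0.00302 nF = 0.00302 × 10^3 pF = 3.02
  374000 fF = 374000 × 10^-3 pF = 374
  0.00757 nF = 0.00757 × 10^3 pF = 7.57
  53.4 pF → 53.4
Sum: 3.02 + 374 + 7.57 + 53.4 = 437.99

437.99 pF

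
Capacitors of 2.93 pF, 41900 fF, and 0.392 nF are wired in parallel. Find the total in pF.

436.83 pF

In pF:
  2.93 pF → 2.93
  41900 fF = 41900 × 10⁻³ pF = 41.9
  0.392 nF = 0.392 × 10³ pF = 392
Sum: 2.93 + 41.9 + 392 = 436.83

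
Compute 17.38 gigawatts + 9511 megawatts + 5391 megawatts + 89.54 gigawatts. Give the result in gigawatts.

In gigawatts:
  17.38 gigawatts → 17.38
  9511 megawatts = 9511 × 10⁻³ gigawatts = 9.511
  5391 megawatts = 5391 × 10⁻³ gigawatts = 5.391
  89.54 gigawatts → 89.54
Sum: 17.38 + 9.511 + 5.391 + 89.54 = 121.822

121.822 gigawatts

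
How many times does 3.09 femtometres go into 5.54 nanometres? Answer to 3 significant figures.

1790000

(5.54 × 10^-9) / (3.09 × 10^-15) = 1.793 × 10^6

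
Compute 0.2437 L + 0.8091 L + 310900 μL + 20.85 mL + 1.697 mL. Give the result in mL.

In mL:
  0.2437 L = 0.2437 × 10³ mL = 243.7
  0.8091 L = 0.8091 × 10³ mL = 809.1
  310900 μL = 310900 × 10⁻³ mL = 310.9
  20.85 mL → 20.85
  1.697 mL → 1.697
Sum: 243.7 + 809.1 + 310.9 + 20.85 + 1.697 = 1386.247

1386.247 mL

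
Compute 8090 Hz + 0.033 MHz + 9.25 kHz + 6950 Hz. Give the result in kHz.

57.29 kHz

In kHz:
  8090 Hz = 8090 × 10^-3 kHz = 8.09
  0.033 MHz = 0.033 × 10^3 kHz = 33
  9.25 kHz → 9.25
  6950 Hz = 6950 × 10^-3 kHz = 6.95
Sum: 8.09 + 33 + 9.25 + 6.95 = 57.29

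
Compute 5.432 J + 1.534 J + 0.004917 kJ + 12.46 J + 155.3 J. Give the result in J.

179.643 J

In J:
  5.432 J → 5.432
  1.534 J → 1.534
  0.004917 kJ = 0.004917 × 10³ J = 4.917
  12.46 J → 12.46
  155.3 J → 155.3
Sum: 5.432 + 1.534 + 4.917 + 12.46 + 155.3 = 179.643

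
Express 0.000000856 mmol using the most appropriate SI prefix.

856 pmol

= 856 × 10⁻¹² mol; 10⁻¹² is pico.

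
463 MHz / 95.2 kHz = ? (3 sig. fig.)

4860

(463e6) / (95.2e3) = 4.863e3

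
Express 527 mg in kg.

milli = 10^-3, kilo = 10^3; factor is 10^-6.
527 × 10^-6 = 0.000527

0.000527 kg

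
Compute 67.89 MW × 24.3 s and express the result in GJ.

67.89 × 10⁶ × 24.3 = 1649.727 × 10⁶ J

1.649727 GJ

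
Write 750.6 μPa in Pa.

0.0007506 Pa

micro = 10⁻⁶, (no prefix) = 10⁰; factor is 10⁻⁶.
750.6 × 10⁻⁶ = 0.0007506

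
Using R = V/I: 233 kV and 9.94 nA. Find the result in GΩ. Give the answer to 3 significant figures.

23400 GΩ

(233e3) / (9.94e-9) = 23.441e12 Ω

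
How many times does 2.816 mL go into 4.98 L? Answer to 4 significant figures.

1768

(4.98) / (2.816e-3) = 1.7685e3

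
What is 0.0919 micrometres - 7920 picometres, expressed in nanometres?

83.98 nanometres

In nanometres:
  0.0919 micrometres = 0.0919e3 nanometres = 91.9
  7920 picometres = 7920e-3 nanometres = 7.92
Difference: 91.9 - 7.92 = 83.98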